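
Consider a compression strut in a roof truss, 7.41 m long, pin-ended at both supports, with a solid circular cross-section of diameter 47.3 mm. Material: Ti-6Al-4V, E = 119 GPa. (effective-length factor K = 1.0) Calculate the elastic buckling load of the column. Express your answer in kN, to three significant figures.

P_cr ≈ 5.26 kN

I = πd⁴/64 = π×47.3⁴/64 = 2.457×10^5 mm⁴
I = 2.457×10^5 mm⁴ = 2.457×10^-7 m⁴
Effective length L_e = K·L = 1 × 7.41 = 7.410 m
P_cr = π²EI / L_e² = π² × 119×10⁹ × 2.457×10^-7 / 7.410² = 5.256×10^3 N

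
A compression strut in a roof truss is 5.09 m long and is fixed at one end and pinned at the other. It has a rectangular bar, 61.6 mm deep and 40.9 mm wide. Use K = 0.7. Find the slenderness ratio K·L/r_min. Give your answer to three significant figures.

λ ≈ 302

For a rectangle r_min = b/√12 = 40.9/√12 = 11.81 mm
L_e = K·L = 0.7 × 5.09 m = 3.563 m = 3563.0 mm
λ = L_e / r_min = 3563.0 / 11.81 = 302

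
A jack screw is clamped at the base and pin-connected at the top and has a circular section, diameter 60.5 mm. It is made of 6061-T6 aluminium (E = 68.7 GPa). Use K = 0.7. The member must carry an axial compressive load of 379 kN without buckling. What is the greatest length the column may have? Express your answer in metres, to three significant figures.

I = πd⁴/64 = π×60.5⁴/64 = 6.576×10^5 mm⁴
I = 6.576×10^-7 m⁴
At the buckling limit P_cr = P = 3.790×10^5 N
From P_cr = π²EI/(K·L)²:  L = (1/K)·√(π²EI/P_cr) = (1/0.7)·√(π²×6.87×10^10×6.576×10^-7/3.790×10^5)
L = 1.55 m

L_max ≈ 1.55 m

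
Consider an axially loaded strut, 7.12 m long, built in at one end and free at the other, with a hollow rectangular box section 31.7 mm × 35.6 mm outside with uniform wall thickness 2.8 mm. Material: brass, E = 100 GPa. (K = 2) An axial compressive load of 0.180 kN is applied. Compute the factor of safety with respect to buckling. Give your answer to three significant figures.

Inner dimensions: h_i = 35.6 − 2×2.8 = 30.00 mm, b_i = 31.7 − 2×2.8 = 26.10 mm
Weak-axis I_min = (h_o·b_o³ − h_i·b_i³)/12 with b_o = 31.7, b_i = 26.10 mm (shorter outer/inner sides).
I_min = (35.6×31.7³ − 30.00×26.10³)/12 = 5.005×10^4 mm⁴
I = 5.005×10^4 mm⁴ = 5.005×10^-8 m⁴
Effective length L_e = K·L = 2 × 7.12 = 14.24 m
P_cr = π²EI / L_e² = π² × 100×10⁹ × 5.005×10^-8 / 14.24² = 243.6 N
Factor of safety n = P_cr / P = 0.24362 / 0.180 = 1.35

n ≈ 1.35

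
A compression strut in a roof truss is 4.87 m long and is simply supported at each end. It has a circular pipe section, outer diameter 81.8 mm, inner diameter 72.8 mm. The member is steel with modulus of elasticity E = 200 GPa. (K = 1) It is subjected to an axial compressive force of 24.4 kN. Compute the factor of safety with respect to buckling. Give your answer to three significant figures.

n ≈ 2.79

d_o = 81.8 mm, d_i = 72.8 mm
I = π(d_o⁴ − d_i⁴)/64 = π(81.8⁴ − 72.80⁴)/64 = 8.190×10^5 mm⁴
I = 8.190×10^5 mm⁴ = 8.190×10^-7 m⁴
Effective length L_e = K·L = 1 × 4.87 = 4.870 m
P_cr = π²EI / L_e² = π² × 200×10⁹ × 8.190×10^-7 / 4.870² = 6.816×10^4 N
Factor of safety n = P_cr / P = 68.164 / 24.4 = 2.79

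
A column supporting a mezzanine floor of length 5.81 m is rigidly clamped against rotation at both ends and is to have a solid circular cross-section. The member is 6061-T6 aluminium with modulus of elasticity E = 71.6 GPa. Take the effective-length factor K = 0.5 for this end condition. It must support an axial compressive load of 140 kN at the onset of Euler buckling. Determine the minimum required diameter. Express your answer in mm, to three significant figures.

d ≈ 76.4 mm

L_e = K·L = 0.5 × 5.81 = 2.905 m
Required I = P_cr·L_e²/(π²E) = 1.400×10^5 × 2.905² / (π² × 7.16×10^10) = 1.672×10^-6 m⁴
I_req = 1.672×10^6 mm⁴
Solid circle: I = πd⁴/64  ⇒  d = (64I/π)^(1/4) = (64×1.672×10^6/π)^(1/4) = 76.4 mm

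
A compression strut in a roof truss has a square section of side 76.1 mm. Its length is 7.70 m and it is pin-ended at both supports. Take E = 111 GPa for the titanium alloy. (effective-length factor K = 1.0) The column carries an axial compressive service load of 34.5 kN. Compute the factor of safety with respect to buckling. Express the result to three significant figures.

I = a⁴/12 = 76.1⁴/12 = 2.795×10^6 mm⁴
I = 2.795×10^6 mm⁴ = 2.795×10^-6 m⁴
Effective length L_e = K·L = 1 × 7.70 = 7.700 m
P_cr = π²EI / L_e² = π² × 111×10⁹ × 2.795×10^-6 / 7.700² = 5.164×10^4 N
Factor of safety n = P_cr / P = 51.641 / 34.5 = 1.50

n ≈ 1.50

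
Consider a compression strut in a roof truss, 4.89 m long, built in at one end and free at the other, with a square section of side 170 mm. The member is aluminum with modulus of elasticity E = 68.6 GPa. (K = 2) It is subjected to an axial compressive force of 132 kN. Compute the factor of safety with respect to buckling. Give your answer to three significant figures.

I = a⁴/12 = 170⁴/12 = 6.960×10^7 mm⁴
I = 6.960×10^7 mm⁴ = 6.960×10^-5 m⁴
Effective length L_e = K·L = 2 × 4.89 = 9.780 m
P_cr = π²EI / L_e² = π² × 68.6×10⁹ × 6.960×10^-5 / 9.780² = 4.927×10^5 N
Factor of safety n = P_cr / P = 492.68 / 132 = 3.73

n ≈ 3.73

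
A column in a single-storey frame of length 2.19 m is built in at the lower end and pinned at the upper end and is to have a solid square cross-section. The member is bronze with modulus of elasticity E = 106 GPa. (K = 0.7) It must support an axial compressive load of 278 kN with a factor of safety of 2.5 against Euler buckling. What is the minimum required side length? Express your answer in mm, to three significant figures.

Required P_cr = n·P = 2.5 × 278 = 695.0 kN
L_e = K·L = 0.7 × 2.19 = 1.533 m
Required I = P_cr·L_e²/(π²E) = 6.950×10^5 × 1.533² / (π² × 1.06×10^11) = 1.561×10^-6 m⁴
I_req = 1.561×10^6 mm⁴
Solid square: I = a⁴/12  ⇒  a = (12I)^(1/4) = (12×1.561×10^6)^(1/4) = 65.8 mm

a ≈ 65.8 mm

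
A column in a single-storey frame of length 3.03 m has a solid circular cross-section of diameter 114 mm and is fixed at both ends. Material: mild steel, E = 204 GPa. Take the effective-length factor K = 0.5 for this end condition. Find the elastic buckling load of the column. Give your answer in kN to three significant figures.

I = πd⁴/64 = π×114⁴/64 = 8.291×10^6 mm⁴
I = 8.291×10^6 mm⁴ = 8.291×10^-6 m⁴
Effective length L_e = K·L = 0.5 × 3.03 = 1.515 m
P_cr = π²EI / L_e² = π² × 204×10⁹ × 8.291×10^-6 / 1.515² = 7.273×10^6 N

P_cr ≈ 7270 kN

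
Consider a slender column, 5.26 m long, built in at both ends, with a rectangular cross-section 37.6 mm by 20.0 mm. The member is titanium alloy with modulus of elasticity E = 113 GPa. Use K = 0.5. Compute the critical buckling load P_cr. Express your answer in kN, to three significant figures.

Buckling occurs about the weak axis: I_min = h·b³/12 with b = 20.0 mm (the shorter side).
I_min = 37.6×20.0³/12 = 2.507×10^4 mm⁴
I = 2.507×10^4 mm⁴ = 2.507×10^-8 m⁴
Effective length L_e = K·L = 0.5 × 5.26 = 2.630 m
P_cr = π²EI / L_e² = π² × 113×10⁹ × 2.507×10^-8 / 2.630² = 4.042×10^3 N

P_cr ≈ 4.04 kN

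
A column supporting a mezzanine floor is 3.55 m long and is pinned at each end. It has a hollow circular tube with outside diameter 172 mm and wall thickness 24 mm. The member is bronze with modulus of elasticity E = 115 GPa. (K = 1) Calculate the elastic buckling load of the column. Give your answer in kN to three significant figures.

P_cr ≈ 2820 kN

Inner diameter d_i = 172 − 2×24 = 124.0 mm
I = π(d_o⁴ − d_i⁴)/64 = π(172⁴ − 124.0⁴)/64 = 3.136×10^7 mm⁴
I = 3.136×10^7 mm⁴ = 3.136×10^-5 m⁴
Effective length L_e = K·L = 1 × 3.55 = 3.550 m
P_cr = π²EI / L_e² = π² × 115×10⁹ × 3.136×10^-5 / 3.550² = 2.824×10^6 N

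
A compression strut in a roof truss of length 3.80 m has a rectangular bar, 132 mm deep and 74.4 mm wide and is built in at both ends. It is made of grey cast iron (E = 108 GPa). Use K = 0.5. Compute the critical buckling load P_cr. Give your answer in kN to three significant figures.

P_cr ≈ 1340 kN

Buckling occurs about the weak axis: I_min = h·b³/12 with b = 74.4 mm (the shorter side).
I_min = 132×74.4³/12 = 4.530×10^6 mm⁴
I = 4.530×10^6 mm⁴ = 4.530×10^-6 m⁴
Effective length L_e = K·L = 0.5 × 3.80 = 1.900 m
P_cr = π²EI / L_e² = π² × 108×10⁹ × 4.530×10^-6 / 1.900² = 1.338×10^6 N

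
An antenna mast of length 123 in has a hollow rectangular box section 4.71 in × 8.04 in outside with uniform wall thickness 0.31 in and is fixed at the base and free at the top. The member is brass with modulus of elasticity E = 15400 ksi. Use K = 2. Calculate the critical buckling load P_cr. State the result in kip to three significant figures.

Inner dimensions: h_i = 8.04 − 2×0.31 = 7.420 in, b_i = 4.71 − 2×0.31 = 4.090 in
Weak-axis I_min = (h_o·b_o³ − h_i·b_i³)/12 with b_o = 4.71, b_i = 4.090 in (shorter outer/inner sides).
I_min = (8.04×4.71³ − 7.420×4.090³)/12 = 27.70 in⁴
Effective length L_e = K·L = 2 × 123 = 246.0 in
P_cr = π²EI / L_e² = π² × 15400×10³ × 27.70 / 246.0² = 6.957×10^4 lb

P_cr ≈ 69.6 kip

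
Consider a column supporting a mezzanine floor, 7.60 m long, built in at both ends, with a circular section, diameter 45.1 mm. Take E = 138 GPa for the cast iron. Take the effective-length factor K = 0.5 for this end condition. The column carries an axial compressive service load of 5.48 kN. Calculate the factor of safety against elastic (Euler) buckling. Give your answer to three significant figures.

I = πd⁴/64 = π×45.1⁴/64 = 2.031×10^5 mm⁴
I = 2.031×10^5 mm⁴ = 2.031×10^-7 m⁴
Effective length L_e = K·L = 0.5 × 7.60 = 3.800 m
P_cr = π²EI / L_e² = π² × 138×10⁹ × 2.031×10^-7 / 3.800² = 1.916×10^4 N
Factor of safety n = P_cr / P = 19.155 / 5.48 = 3.50

n ≈ 3.50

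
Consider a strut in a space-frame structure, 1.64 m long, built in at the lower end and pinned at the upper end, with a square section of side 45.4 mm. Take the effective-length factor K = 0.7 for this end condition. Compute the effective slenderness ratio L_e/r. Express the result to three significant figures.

For a square r = a/√12 = 45.4/√12 = 13.11 mm
L_e = K·L = 0.7 × 1.64 m = 1.148 m = 1148.0 mm
λ = L_e / r_min = 1148.0 / 13.11 = 87.6

λ ≈ 87.6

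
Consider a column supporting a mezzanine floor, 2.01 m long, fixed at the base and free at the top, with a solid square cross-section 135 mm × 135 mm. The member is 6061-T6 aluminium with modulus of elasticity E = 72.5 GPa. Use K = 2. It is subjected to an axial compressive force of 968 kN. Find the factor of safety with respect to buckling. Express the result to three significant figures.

n ≈ 1.27

I = a⁴/12 = 135⁴/12 = 2.768×10^7 mm⁴
I = 2.768×10^7 mm⁴ = 2.768×10^-5 m⁴
Effective length L_e = K·L = 2 × 2.01 = 4.020 m
P_cr = π²EI / L_e² = π² × 72.5×10⁹ × 2.768×10^-5 / 4.020² = 1.226×10^6 N
Factor of safety n = P_cr / P = 1225.6 / 968 = 1.27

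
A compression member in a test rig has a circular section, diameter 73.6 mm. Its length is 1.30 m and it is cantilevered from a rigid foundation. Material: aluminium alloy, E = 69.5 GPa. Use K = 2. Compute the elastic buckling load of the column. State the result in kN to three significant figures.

I = πd⁴/64 = π×73.6⁴/64 = 1.440×10^6 mm⁴
I = 1.440×10^6 mm⁴ = 1.440×10^-6 m⁴
Effective length L_e = K·L = 2 × 1.30 = 2.600 m
P_cr = π²EI / L_e² = π² × 69.5×10⁹ × 1.440×10^-6 / 2.600² = 1.462×10^5 N

P_cr ≈ 146 kN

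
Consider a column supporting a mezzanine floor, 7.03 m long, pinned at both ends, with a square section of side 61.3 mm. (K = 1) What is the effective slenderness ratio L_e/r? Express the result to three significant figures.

λ ≈ 397

For a square r = a/√12 = 61.3/√12 = 17.70 mm
L_e = K·L = 1 × 7.03 m = 7.030 m = 7030.0 mm
λ = L_e / r_min = 7030.0 / 17.70 = 397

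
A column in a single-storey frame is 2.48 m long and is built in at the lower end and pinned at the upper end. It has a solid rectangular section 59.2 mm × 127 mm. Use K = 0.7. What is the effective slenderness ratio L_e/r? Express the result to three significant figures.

λ ≈ 102

Buckling occurs about the weak axis: I_min = h·b³/12 with b = 59.2 mm (the shorter side).
I_min = 127×59.2³/12 = 2.196×10^6 mm⁴
A = 7.518×10^3 mm²;  r_min = √(I/A) = √(2.196×10^6/7.518×10^3) = 17.09 mm
L_e = K·L = 0.7 × 2.48 m = 1.736 m = 1736.0 mm
λ = L_e / r_min = 1736.0 / 17.09 = 102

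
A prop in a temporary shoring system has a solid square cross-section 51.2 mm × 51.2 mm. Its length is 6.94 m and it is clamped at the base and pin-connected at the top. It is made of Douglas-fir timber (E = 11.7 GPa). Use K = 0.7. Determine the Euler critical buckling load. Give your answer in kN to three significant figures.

P_cr ≈ 2.80 kN

I = a⁴/12 = 51.2⁴/12 = 5.727×10^5 mm⁴
I = 5.727×10^5 mm⁴ = 5.727×10^-7 m⁴
Effective length L_e = K·L = 0.7 × 6.94 = 4.858 m
P_cr = π²EI / L_e² = π² × 11.7×10⁹ × 5.727×10^-7 / 4.858² = 2.802×10^3 N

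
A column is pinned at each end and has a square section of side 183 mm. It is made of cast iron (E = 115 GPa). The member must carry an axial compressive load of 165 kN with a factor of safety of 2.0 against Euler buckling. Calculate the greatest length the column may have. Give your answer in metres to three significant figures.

L_max ≈ 17.9 m

I = a⁴/12 = 183⁴/12 = 9.346×10^7 mm⁴
I = 9.346×10^-5 m⁴
Required critical load P_cr = n·P = 2.0 × 165 = 330.0 kN = 3.300×10^5 N
From P_cr = π²EI/(K·L)²:  L = (1/K)·√(π²EI/P_cr) = (1/1)·√(π²×1.15×10^11×9.346×10^-5/3.300×10^5)
L = 17.9 m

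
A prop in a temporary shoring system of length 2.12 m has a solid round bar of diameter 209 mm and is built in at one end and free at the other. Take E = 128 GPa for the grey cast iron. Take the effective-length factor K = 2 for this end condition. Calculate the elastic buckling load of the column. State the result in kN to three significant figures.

I = πd⁴/64 = π×209⁴/64 = 9.366×10^7 mm⁴
I = 9.366×10^7 mm⁴ = 9.366×10^-5 m⁴
Effective length L_e = K·L = 2 × 2.12 = 4.240 m
P_cr = π²EI / L_e² = π² × 128×10⁹ × 9.366×10^-5 / 4.240² = 6.582×10^6 N

P_cr ≈ 6580 kN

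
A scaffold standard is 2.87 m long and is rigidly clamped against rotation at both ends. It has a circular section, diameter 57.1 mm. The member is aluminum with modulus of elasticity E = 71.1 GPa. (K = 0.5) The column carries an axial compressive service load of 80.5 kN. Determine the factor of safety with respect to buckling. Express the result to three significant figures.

n ≈ 2.21

I = πd⁴/64 = π×57.1⁴/64 = 5.218×10^5 mm⁴
I = 5.218×10^5 mm⁴ = 5.218×10^-7 m⁴
Effective length L_e = K·L = 0.5 × 2.87 = 1.435 m
P_cr = π²EI / L_e² = π² × 71.1×10⁹ × 5.218×10^-7 / 1.435² = 1.778×10^5 N
Factor of safety n = P_cr / P = 177.82 / 80.5 = 2.21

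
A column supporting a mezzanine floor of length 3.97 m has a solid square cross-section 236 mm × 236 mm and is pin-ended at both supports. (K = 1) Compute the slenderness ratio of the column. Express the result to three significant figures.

I = a⁴/12 = 236⁴/12 = 2.585×10^8 mm⁴
A = 5.570×10^4 mm²;  r_min = √(I/A) = √(2.585×10^8/5.570×10^4) = 68.13 mm
L_e = K·L = 1 × 3.97 m = 3.970 m = 3970.0 mm
λ = L_e / r_min = 3970.0 / 68.13 = 58.3

λ ≈ 58.3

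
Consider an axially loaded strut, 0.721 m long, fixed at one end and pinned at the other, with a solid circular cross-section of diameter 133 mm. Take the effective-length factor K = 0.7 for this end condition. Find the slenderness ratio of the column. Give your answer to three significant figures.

λ ≈ 15.2

I = πd⁴/64 = π×133⁴/64 = 1.536×10^7 mm⁴
A = 1.389×10^4 mm²;  r_min = √(I/A) = √(1.536×10^7/1.389×10^4) = 33.25 mm
L_e = K·L = 0.7 × 0.721 m = 0.5047 m = 504.70 mm
λ = L_e / r_min = 504.70 / 33.25 = 15.2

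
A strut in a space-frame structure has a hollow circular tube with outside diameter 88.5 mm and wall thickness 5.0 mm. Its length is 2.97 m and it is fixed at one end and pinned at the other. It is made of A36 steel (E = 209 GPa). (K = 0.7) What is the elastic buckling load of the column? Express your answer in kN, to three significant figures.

P_cr ≈ 547 kN

Inner diameter d_i = 88.5 − 2×5.0 = 78.50 mm
I = π(d_o⁴ − d_i⁴)/64 = π(88.5⁴ − 78.50⁴)/64 = 1.147×10^6 mm⁴
I = 1.147×10^6 mm⁴ = 1.147×10^-6 m⁴
Effective length L_e = K·L = 0.7 × 2.97 = 2.079 m
P_cr = π²EI / L_e² = π² × 209×10⁹ × 1.147×10^-6 / 2.079² = 5.475×10^5 N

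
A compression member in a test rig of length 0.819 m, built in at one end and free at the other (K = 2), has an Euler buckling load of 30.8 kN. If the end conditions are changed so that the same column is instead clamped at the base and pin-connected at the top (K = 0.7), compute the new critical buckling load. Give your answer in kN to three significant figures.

P_cr ∝ 1/K², so P_cr,new = P_cr,old × (K_old/K_new)² = 30.8 × (2/0.7)²
= 30.8 × 8.163 = 251 kN

P_cr ≈ 251 kN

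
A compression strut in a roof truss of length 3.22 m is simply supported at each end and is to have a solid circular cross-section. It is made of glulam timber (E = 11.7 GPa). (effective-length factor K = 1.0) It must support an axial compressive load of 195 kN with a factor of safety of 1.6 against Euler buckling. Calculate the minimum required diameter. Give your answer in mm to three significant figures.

Required P_cr = n·P = 1.6 × 195 = 312.0 kN
L_e = K·L = 1 × 3.22 = 3.220 m
Required I = P_cr·L_e²/(π²E) = 3.120×10^5 × 3.220² / (π² × 1.17×10^10) = 2.801×10^-5 m⁴
I_req = 2.801×10^7 mm⁴
Solid circle: I = πd⁴/64  ⇒  d = (64I/π)^(1/4) = (64×2.801×10^7/π)^(1/4) = 155 mm

d ≈ 155 mm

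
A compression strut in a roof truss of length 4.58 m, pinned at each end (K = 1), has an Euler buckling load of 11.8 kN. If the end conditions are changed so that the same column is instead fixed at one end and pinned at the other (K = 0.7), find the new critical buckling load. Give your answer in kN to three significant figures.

P_cr ≈ 24.1 kN

P_cr ∝ 1/K², so P_cr,new = P_cr,old × (K_old/K_new)² = 11.8 × (1/0.7)²
= 11.8 × 2.041 = 24.1 kN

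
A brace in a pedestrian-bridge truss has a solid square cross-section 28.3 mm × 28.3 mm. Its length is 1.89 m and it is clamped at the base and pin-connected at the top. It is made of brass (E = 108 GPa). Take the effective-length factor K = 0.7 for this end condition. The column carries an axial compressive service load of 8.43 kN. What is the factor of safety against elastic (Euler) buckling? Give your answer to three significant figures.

I = a⁴/12 = 28.3⁴/12 = 5.345×10^4 mm⁴
I = 5.345×10^4 mm⁴ = 5.345×10^-8 m⁴
Effective length L_e = K·L = 0.7 × 1.89 = 1.323 m
P_cr = π²EI / L_e² = π² × 108×10⁹ × 5.345×10^-8 / 1.323² = 3.255×10^4 N
Factor of safety n = P_cr / P = 32.551 / 8.43 = 3.86

n ≈ 3.86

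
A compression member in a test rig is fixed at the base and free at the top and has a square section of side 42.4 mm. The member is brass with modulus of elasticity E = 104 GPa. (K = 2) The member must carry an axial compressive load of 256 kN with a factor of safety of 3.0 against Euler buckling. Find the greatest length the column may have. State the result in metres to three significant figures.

I = a⁴/12 = 42.4⁴/12 = 2.693×10^5 mm⁴
I = 2.693×10^-7 m⁴
Required critical load P_cr = n·P = 3.0 × 256 = 768.0 kN = 7.680×10^5 N
From P_cr = π²EI/(K·L)²:  L = (1/K)·√(π²EI/P_cr) = (1/2)·√(π²×1.04×10^11×2.693×10^-7/7.680×10^5)
L = 0.300 m

L_max ≈ 0.300 m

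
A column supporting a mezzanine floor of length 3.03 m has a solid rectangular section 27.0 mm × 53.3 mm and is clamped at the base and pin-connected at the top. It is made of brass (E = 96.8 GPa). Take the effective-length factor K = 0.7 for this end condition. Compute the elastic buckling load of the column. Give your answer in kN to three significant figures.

Buckling occurs about the weak axis: I_min = h·b³/12 with b = 27.0 mm (the shorter side).
I_min = 53.3×27.0³/12 = 8.743×10^4 mm⁴
I = 8.743×10^4 mm⁴ = 8.743×10^-8 m⁴
Effective length L_e = K·L = 0.7 × 3.03 = 2.121 m
P_cr = π²EI / L_e² = π² × 96.8×10⁹ × 8.743×10^-8 / 2.121² = 1.857×10^4 N

P_cr ≈ 18.6 kN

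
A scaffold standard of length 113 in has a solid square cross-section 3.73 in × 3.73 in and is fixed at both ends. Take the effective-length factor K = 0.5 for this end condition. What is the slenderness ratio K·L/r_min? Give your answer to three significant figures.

I = a⁴/12 = 3.73⁴/12 = 16.13 in⁴
A = 13.91 in²;  r_min = √(I/A) = √(16.13/13.91) = 1.077 in
L_e = K·L = 0.5 × 113 = 56.50 in
λ = L_e / r_min = 56.500 / 1.077 = 52.5

λ ≈ 52.5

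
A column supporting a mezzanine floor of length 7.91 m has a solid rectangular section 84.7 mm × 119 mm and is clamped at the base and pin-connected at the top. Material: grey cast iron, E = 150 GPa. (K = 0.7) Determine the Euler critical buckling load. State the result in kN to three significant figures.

P_cr ≈ 291 kN

Buckling occurs about the weak axis: I_min = h·b³/12 with b = 84.7 mm (the shorter side).
I_min = 119×84.7³/12 = 6.026×10^6 mm⁴
I = 6.026×10^6 mm⁴ = 6.026×10^-6 m⁴
Effective length L_e = K·L = 0.7 × 7.91 = 5.537 m
P_cr = π²EI / L_e² = π² × 150×10⁹ × 6.026×10^-6 / 5.537² = 2.910×10^5 N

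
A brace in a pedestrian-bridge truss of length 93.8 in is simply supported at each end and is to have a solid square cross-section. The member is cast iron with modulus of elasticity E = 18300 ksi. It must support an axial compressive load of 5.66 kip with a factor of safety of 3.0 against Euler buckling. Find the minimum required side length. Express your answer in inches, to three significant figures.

a ≈ 1.77 in

Required P_cr = n·P = 3.0 × 5.66 = 16.98 kip
L_e = K·L = 1 × 93.8 = 93.80 in
Required I = P_cr·L_e²/(π²E) = 1.698×10^4 × 93.80² / (π² × 1.83×10^7) = 0.8272 in⁴
Solid square: I = a⁴/12  ⇒  a = (12I)^(1/4) = (12×0.8272)^(1/4) = 1.77 in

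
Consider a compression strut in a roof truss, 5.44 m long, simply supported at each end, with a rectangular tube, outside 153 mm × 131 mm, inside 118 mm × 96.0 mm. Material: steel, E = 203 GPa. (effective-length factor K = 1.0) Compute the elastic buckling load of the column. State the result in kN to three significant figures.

P_cr ≈ 1350 kN

Weak-axis I_min = (h_o·b_o³ − h_i·b_i³)/12 with b_o = 131, b_i = 96.00 mm (shorter outer/inner sides).
I_min = (153×131³ − 118.0×96.00³)/12 = 1.996×10^7 mm⁴
I = 1.996×10^7 mm⁴ = 1.996×10^-5 m⁴
Effective length L_e = K·L = 1 × 5.44 = 5.440 m
P_cr = π²EI / L_e² = π² × 203×10⁹ × 1.996×10^-5 / 5.440² = 1.352×10^6 N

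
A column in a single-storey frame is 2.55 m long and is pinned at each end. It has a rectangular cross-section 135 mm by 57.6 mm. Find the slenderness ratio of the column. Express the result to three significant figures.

λ ≈ 153

For a rectangle r_min = b/√12 = 57.6/√12 = 16.63 mm
L_e = K·L = 1 × 2.55 m = 2.550 m = 2550.0 mm
λ = L_e / r_min = 2550.0 / 16.63 = 153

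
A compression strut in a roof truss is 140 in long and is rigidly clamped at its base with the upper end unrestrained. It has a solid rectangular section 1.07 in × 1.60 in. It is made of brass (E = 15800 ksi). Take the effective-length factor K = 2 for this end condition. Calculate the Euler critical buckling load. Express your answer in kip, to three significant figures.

Buckling occurs about the weak axis: I_min = h·b³/12 with b = 1.07 in (the shorter side).
I_min = 1.60×1.07³/12 = 0.1633 in⁴
Effective length L_e = K·L = 2 × 140 = 280.0 in
P_cr = π²EI / L_e² = π² × 15800×10³ × 0.1633 / 280.0² = 324.9 lb

P_cr ≈ 0.325 kip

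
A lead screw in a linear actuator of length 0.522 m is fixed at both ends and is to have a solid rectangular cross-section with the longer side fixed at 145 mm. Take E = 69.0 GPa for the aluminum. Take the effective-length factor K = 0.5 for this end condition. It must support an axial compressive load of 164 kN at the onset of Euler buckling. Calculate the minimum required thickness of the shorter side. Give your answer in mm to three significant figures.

b ≈ 11.1 mm

L_e = K·L = 0.5 × 0.522 = 0.2610 m
Required I = P_cr·L_e²/(π²E) = 1.640×10^5 × 0.2610² / (π² × 6.90×10^10) = 1.640×10^-8 m⁴
I_req = 1.640×10^4 mm⁴
Rectangle, weak axis: I_min = h·b³/12 with h = 145 mm fixed  ⇒  b = (12I/h)^(1/3) = 11.1 mm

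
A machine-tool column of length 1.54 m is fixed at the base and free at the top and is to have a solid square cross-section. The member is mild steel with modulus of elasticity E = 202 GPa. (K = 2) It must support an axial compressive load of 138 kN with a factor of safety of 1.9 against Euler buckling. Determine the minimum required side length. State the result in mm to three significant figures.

a ≈ 62.2 mm

Required P_cr = n·P = 1.9 × 138 = 262.2 kN
L_e = K·L = 2 × 1.54 = 3.080 m
Required I = P_cr·L_e²/(π²E) = 2.622×10^5 × 3.080² / (π² × 2.02×10^11) = 1.248×10^-6 m⁴
I_req = 1.248×10^6 mm⁴
Solid square: I = a⁴/12  ⇒  a = (12I)^(1/4) = (12×1.248×10^6)^(1/4) = 62.2 mm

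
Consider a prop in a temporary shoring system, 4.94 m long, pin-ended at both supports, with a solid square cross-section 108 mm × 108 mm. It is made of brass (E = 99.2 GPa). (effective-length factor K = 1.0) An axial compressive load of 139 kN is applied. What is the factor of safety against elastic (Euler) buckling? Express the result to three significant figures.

I = a⁴/12 = 108⁴/12 = 1.134×10^7 mm⁴
I = 1.134×10^7 mm⁴ = 1.134×10^-5 m⁴
Effective length L_e = K·L = 1 × 4.94 = 4.940 m
P_cr = π²EI / L_e² = π² × 99.2×10⁹ × 1.134×10^-5 / 4.940² = 4.549×10^5 N
Factor of safety n = P_cr / P = 454.85 / 139 = 3.27

n ≈ 3.27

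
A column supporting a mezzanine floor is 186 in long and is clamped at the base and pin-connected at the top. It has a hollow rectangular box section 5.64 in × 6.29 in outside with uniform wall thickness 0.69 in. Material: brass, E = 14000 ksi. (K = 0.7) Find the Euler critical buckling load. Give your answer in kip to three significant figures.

P_cr ≈ 509 kip

Inner dimensions: h_i = 6.29 − 2×0.69 = 4.910 in, b_i = 5.64 − 2×0.69 = 4.260 in
Weak-axis I_min = (h_o·b_o³ − h_i·b_i³)/12 with b_o = 5.64, b_i = 4.260 in (shorter outer/inner sides).
I_min = (6.29×5.64³ − 4.910×4.260³)/12 = 62.41 in⁴
Effective length L_e = K·L = 0.7 × 186 = 130.2 in
P_cr = π²EI / L_e² = π² × 14000×10³ × 62.41 / 130.2² = 5.087×10^5 lb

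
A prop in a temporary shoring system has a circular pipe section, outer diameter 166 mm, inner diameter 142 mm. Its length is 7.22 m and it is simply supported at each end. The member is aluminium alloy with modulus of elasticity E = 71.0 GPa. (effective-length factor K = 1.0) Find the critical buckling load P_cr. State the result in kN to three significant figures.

P_cr ≈ 233 kN

d_o = 166 mm, d_i = 142 mm
I = π(d_o⁴ − d_i⁴)/64 = π(166⁴ − 142.0⁴)/64 = 1.732×10^7 mm⁴
I = 1.732×10^7 mm⁴ = 1.732×10^-5 m⁴
Effective length L_e = K·L = 1 × 7.22 = 7.220 m
P_cr = π²EI / L_e² = π² × 71.0×10⁹ × 1.732×10^-5 / 7.220² = 2.328×10^5 N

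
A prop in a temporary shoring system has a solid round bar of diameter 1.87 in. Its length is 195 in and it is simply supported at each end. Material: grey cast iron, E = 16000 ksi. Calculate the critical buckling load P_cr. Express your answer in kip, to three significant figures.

P_cr ≈ 2.49 kip

I = πd⁴/64 = π×1.87⁴/64 = 0.6003 in⁴
Effective length L_e = K·L = 1 × 195 = 195.0 in
P_cr = π²EI / L_e² = π² × 16000×10³ × 0.6003 / 195.0² = 2.493×10^3 lb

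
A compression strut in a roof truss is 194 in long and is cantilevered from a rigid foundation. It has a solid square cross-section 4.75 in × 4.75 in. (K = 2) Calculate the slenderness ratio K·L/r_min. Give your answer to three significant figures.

λ ≈ 283

For a square r = a/√12 = 4.75/√12 = 1.371 in
L_e = K·L = 2 × 194 = 388.0 in
λ = L_e / r_min = 388.00 / 1.371 = 283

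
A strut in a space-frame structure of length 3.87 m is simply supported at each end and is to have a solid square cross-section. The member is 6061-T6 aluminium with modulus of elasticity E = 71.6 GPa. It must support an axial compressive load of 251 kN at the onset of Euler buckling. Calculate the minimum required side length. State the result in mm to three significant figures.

a ≈ 89.4 mm

L_e = K·L = 1 × 3.87 = 3.870 m
Required I = P_cr·L_e²/(π²E) = 2.510×10^5 × 3.870² / (π² × 7.16×10^10) = 5.320×10^-6 m⁴
I_req = 5.320×10^6 mm⁴
Solid square: I = a⁴/12  ⇒  a = (12I)^(1/4) = (12×5.320×10^6)^(1/4) = 89.4 mm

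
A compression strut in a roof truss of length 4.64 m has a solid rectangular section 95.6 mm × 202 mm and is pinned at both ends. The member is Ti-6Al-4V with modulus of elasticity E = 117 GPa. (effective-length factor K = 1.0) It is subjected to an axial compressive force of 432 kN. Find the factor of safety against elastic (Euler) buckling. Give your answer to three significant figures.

Buckling occurs about the weak axis: I_min = h·b³/12 with b = 95.6 mm (the shorter side).
I_min = 202×95.6³/12 = 1.471×10^7 mm⁴
I = 1.471×10^7 mm⁴ = 1.471×10^-5 m⁴
Effective length L_e = K·L = 1 × 4.64 = 4.640 m
P_cr = π²EI / L_e² = π² × 117×10⁹ × 1.471×10^-5 / 4.640² = 7.888×10^5 N
Factor of safety n = P_cr / P = 788.85 / 432 = 1.83

n ≈ 1.83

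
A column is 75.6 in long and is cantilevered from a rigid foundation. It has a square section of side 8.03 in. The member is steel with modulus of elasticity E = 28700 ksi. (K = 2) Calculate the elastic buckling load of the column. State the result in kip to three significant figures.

P_cr ≈ 4290 kip

I = a⁴/12 = 8.03⁴/12 = 346.5 in⁴
Effective length L_e = K·L = 2 × 75.6 = 151.2 in
P_cr = π²EI / L_e² = π² × 28700×10³ × 346.5 / 151.2² = 4.293×10^6 lb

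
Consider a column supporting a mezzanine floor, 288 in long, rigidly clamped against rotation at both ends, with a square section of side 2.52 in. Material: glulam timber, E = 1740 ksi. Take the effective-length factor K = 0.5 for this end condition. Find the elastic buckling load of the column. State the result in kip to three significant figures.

P_cr ≈ 2.78 kip

I = a⁴/12 = 2.52⁴/12 = 3.361 in⁴
Effective length L_e = K·L = 0.5 × 288 = 144.0 in
P_cr = π²EI / L_e² = π² × 1740×10³ × 3.361 / 144.0² = 2.783×10^3 lb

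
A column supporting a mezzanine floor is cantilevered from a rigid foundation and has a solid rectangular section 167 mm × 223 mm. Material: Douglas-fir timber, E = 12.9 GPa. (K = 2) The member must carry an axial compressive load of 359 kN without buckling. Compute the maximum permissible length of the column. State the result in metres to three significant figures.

L_max ≈ 2.77 m

Buckling occurs about the weak axis: I_min = h·b³/12 with b = 167 mm (the shorter side).
I_min = 223×167³/12 = 8.655×10^7 mm⁴
I = 8.655×10^-5 m⁴
At the buckling limit P_cr = P = 3.590×10^5 N
From P_cr = π²EI/(K·L)²:  L = (1/K)·√(π²EI/P_cr) = (1/2)·√(π²×1.29×10^10×8.655×10^-5/3.590×10^5)
L = 2.77 m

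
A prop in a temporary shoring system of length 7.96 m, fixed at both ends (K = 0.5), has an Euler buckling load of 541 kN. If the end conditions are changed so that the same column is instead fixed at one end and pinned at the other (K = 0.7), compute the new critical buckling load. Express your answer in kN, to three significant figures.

P_cr ≈ 276 kN

P_cr ∝ 1/K², so P_cr,new = P_cr,old × (K_old/K_new)² = 541 × (0.5/0.7)²
= 541 × 0.5102 = 276 kN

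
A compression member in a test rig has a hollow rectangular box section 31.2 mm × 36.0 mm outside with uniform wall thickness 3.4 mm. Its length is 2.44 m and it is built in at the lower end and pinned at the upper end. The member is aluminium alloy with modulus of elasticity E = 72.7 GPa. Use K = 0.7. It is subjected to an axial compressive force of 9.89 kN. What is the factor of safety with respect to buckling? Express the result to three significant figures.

n ≈ 1.39

Inner dimensions: h_i = 36.0 − 2×3.4 = 29.20 mm, b_i = 31.2 − 2×3.4 = 24.40 mm
Weak-axis I_min = (h_o·b_o³ − h_i·b_i³)/12 with b_o = 31.2, b_i = 24.40 mm (shorter outer/inner sides).
I_min = (36.0×31.2³ − 29.20×24.40³)/12 = 5.577×10^4 mm⁴
I = 5.577×10^4 mm⁴ = 5.577×10^-8 m⁴
Effective length L_e = K·L = 0.7 × 2.44 = 1.708 m
P_cr = π²EI / L_e² = π² × 72.7×10⁹ × 5.577×10^-8 / 1.708² = 1.372×10^4 N
Factor of safety n = P_cr / P = 13.716 / 9.89 = 1.39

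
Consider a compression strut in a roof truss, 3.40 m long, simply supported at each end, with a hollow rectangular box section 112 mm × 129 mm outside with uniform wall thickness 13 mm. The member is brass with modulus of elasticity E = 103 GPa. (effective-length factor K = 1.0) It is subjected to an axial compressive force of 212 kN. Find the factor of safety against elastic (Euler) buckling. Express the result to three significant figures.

n ≈ 4.00

Inner dimensions: h_i = 129 − 2×13 = 103.0 mm, b_i = 112 − 2×13 = 86.00 mm
Weak-axis I_min = (h_o·b_o³ − h_i·b_i³)/12 with b_o = 112, b_i = 86.00 mm (shorter outer/inner sides).
I_min = (129×112³ − 103.0×86.00³)/12 = 9.643×10^6 mm⁴
I = 9.643×10^6 mm⁴ = 9.643×10^-6 m⁴
Effective length L_e = K·L = 1 × 3.40 = 3.400 m
P_cr = π²EI / L_e² = π² × 103×10⁹ × 9.643×10^-6 / 3.400² = 8.480×10^5 N
Factor of safety n = P_cr / P = 848.03 / 212 = 4.00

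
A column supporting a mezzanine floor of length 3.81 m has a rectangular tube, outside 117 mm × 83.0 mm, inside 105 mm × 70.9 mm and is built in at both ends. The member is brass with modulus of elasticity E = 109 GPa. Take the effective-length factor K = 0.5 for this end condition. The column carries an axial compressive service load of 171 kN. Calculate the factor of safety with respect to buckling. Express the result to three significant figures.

Weak-axis I_min = (h_o·b_o³ − h_i·b_i³)/12 with b_o = 83.0, b_i = 70.90 mm (shorter outer/inner sides).
I_min = (117×83.0³ − 105.0×70.90³)/12 = 2.456×10^6 mm⁴
I = 2.456×10^6 mm⁴ = 2.456×10^-6 m⁴
Effective length L_e = K·L = 0.5 × 3.81 = 1.905 m
P_cr = π²EI / L_e² = π² × 109×10⁹ × 2.456×10^-6 / 1.905² = 7.282×10^5 N
Factor of safety n = P_cr / P = 728.18 / 171 = 4.26

n ≈ 4.26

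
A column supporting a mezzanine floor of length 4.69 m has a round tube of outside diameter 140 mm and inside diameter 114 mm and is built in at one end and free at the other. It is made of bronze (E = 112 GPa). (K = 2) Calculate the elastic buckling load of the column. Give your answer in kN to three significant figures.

P_cr ≈ 133 kN

d_o = 140 mm, d_i = 114 mm
I = π(d_o⁴ − d_i⁴)/64 = π(140⁴ − 114.0⁴)/64 = 1.057×10^7 mm⁴
I = 1.057×10^7 mm⁴ = 1.057×10^-5 m⁴
Effective length L_e = K·L = 2 × 4.69 = 9.380 m
P_cr = π²EI / L_e² = π² × 112×10⁹ × 1.057×10^-5 / 9.380² = 1.328×10^5 N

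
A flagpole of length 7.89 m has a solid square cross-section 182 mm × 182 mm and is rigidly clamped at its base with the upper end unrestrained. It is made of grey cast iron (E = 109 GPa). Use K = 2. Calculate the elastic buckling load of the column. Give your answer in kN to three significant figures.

P_cr ≈ 395 kN

I = a⁴/12 = 182⁴/12 = 9.143×10^7 mm⁴
I = 9.143×10^7 mm⁴ = 9.143×10^-5 m⁴
Effective length L_e = K·L = 2 × 7.89 = 15.78 m
P_cr = π²EI / L_e² = π² × 109×10⁹ × 9.143×10^-5 / 15.78² = 3.950×10^5 N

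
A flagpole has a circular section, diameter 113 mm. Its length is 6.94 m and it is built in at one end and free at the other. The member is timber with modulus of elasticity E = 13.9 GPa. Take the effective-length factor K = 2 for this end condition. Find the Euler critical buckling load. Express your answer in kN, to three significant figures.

I = πd⁴/64 = π×113⁴/64 = 8.004×10^6 mm⁴
I = 8.004×10^6 mm⁴ = 8.004×10^-6 m⁴
Effective length L_e = K·L = 2 × 6.94 = 13.88 m
P_cr = π²EI / L_e² = π² × 13.9×10⁹ × 8.004×10^-6 / 13.88² = 5.699×10^3 N

P_cr ≈ 5.70 kN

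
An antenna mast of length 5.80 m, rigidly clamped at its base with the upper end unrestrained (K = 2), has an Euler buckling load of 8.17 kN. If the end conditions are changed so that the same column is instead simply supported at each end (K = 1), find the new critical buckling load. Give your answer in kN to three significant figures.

P_cr ≈ 32.7 kN

P_cr ∝ 1/K², so P_cr,new = P_cr,old × (K_old/K_new)² = 8.17 × (2/1)²
= 8.17 × 4.000 = 32.7 kN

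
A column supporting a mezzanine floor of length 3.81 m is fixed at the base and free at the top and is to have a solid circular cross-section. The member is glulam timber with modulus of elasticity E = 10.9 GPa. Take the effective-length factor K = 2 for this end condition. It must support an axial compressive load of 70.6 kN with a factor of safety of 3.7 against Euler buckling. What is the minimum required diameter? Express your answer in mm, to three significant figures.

d ≈ 232 mm

Required P_cr = n·P = 3.7 × 70.6 = 261.2 kN
L_e = K·L = 2 × 3.81 = 7.620 m
Required I = P_cr·L_e²/(π²E) = 2.612×10^5 × 7.620² / (π² × 1.09×10^10) = 1.410×10^-4 m⁴
I_req = 1.410×10^8 mm⁴
Solid circle: I = πd⁴/64  ⇒  d = (64I/π)^(1/4) = (64×1.410×10^8/π)^(1/4) = 232 mm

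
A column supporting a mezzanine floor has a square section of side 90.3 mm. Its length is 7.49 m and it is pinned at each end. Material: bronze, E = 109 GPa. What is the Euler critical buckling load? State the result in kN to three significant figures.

P_cr ≈ 106 kN

I = a⁴/12 = 90.3⁴/12 = 5.541×10^6 mm⁴
I = 5.541×10^6 mm⁴ = 5.541×10^-6 m⁴
Effective length L_e = K·L = 1 × 7.49 = 7.490 m
P_cr = π²EI / L_e² = π² × 109×10⁹ × 5.541×10^-6 / 7.490² = 1.063×10^5 N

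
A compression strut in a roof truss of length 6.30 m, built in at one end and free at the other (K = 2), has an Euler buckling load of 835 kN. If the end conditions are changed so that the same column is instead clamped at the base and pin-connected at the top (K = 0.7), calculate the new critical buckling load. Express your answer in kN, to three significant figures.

P_cr ≈ 6820 kN

P_cr ∝ 1/K², so P_cr,new = P_cr,old × (K_old/K_new)² = 835 × (2/0.7)²
= 835 × 8.163 = 6820 kN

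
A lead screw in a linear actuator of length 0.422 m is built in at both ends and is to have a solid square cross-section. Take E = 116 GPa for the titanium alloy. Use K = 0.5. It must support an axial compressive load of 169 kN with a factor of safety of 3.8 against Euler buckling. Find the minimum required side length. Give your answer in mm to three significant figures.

Required P_cr = n·P = 3.8 × 169 = 642.2 kN
L_e = K·L = 0.5 × 0.422 = 0.2110 m
Required I = P_cr·L_e²/(π²E) = 6.422×10^5 × 0.2110² / (π² × 1.16×10^11) = 2.497×10^-8 m⁴
I_req = 2.497×10^4 mm⁴
Solid square: I = a⁴/12  ⇒  a = (12I)^(1/4) = (12×2.497×10^4)^(1/4) = 23.4 mm

a ≈ 23.4 mm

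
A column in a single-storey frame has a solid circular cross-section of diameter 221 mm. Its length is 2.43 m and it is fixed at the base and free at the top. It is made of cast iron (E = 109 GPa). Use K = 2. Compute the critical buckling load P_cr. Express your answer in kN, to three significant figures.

P_cr ≈ 5330 kN

I = πd⁴/64 = π×221⁴/64 = 1.171×10^8 mm⁴
I = 1.171×10^8 mm⁴ = 1.171×10^-4 m⁴
Effective length L_e = K·L = 2 × 2.43 = 4.860 m
P_cr = π²EI / L_e² = π² × 109×10⁹ × 1.171×10^-4 / 4.860² = 5.333×10^6 N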